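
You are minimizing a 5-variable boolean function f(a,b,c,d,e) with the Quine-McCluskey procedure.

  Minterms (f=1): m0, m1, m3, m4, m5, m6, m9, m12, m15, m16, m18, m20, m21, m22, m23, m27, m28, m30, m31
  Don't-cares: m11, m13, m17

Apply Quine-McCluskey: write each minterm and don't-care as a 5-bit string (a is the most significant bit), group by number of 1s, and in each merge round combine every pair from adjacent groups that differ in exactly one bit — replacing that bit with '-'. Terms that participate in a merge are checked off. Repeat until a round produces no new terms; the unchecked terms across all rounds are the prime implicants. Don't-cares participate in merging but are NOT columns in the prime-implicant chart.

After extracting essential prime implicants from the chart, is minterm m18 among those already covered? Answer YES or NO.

YES

size-2^0 implicants → 00000(✓)  00001(✓)  00011(✓)  00100(✓)  00101(✓)  00110(✓)  01001(✓)  01011(✓)  01100(✓)  01101(✓)  01111(✓)  10000(✓)  10001(✓)  10010(✓)  10100(✓)  10101(✓)  10110(✓)  10111(✓)  11011(✓)  11100(✓)  11110(✓)  11111(✓)
size-2^1 implicants → -0000(✓)  -0001(✓)  -0100(✓)  -0101(✓)  -0110(✓)  -1011(✓)  -1100(✓)  -1111(✓)  0-001(✓)  0-011(✓)  0-100(✓)  0-101(✓)  00-00(✓)  00-01(✓)  000-1(✓)  0000-(✓)  001-0(✓)  0010-(✓)  01-01(✓)  01-11(✓)  010-1(✓)  011-1(✓)  0110-(✓)  1-100(✓)  1-110(✓)  1-111(✓)  10-00(✓)  10-01(✓)  10-10(✓)  100-0(✓)  1000-(✓)  101-0(✓)  101-1(✓)  1010-(✓)  1011-(✓)  11-11(✓)  111-0(✓)  1111-(✓)
size-2^2 implicants → --100  -0-00(✓)  -0-01(✓)  -000-(✓)  -01-0  -010-(✓)  -1-11  0--01  0-0-1  0-10-  00-0-(✓)  01--1  1-1-0  1-11-  10--0  10-0-(✓)  101--
size-2^3 implicants → -0-0-
Unchecked terms (primes): --100, -0-0-, -01-0, -1-11, 0--01, 0-0-1, 0-10-, 01--1, 1-1-0, 1-11-, 10--0, 101--
Minterm coverage:
  m0 ⊆ -0-0- [E]
  m1 ⊆ -0-0-,0--01,0-0-1
  m3 ⊆ 0-0-1 [E]
  m4 ⊆ --100,-0-0-,-01-0,0-10-
  m5 ⊆ -0-0-,0--01,0-10-
  m6 ⊆ -01-0 [E]
  m9 ⊆ 0--01,0-0-1,01--1
  m12 ⊆ --100,0-10-
  m15 ⊆ -1-11,01--1
  m16 ⊆ -0-0-,10--0
  m18 ⊆ 10--0 [E]
  m20 ⊆ --100,-0-0-,-01-0,1-1-0,10--0,101--
  m21 ⊆ -0-0-,101--
  m22 ⊆ -01-0,1-1-0,1-11-,10--0,101--
  m23 ⊆ 1-11-,101--
  m27 ⊆ -1-11 [E]
  m28 ⊆ --100,1-1-0
  m30 ⊆ 1-1-0,1-11-
  m31 ⊆ -1-11,1-11-
E = {-0-0-, -01-0, -1-11, 0-0-1, 10--0}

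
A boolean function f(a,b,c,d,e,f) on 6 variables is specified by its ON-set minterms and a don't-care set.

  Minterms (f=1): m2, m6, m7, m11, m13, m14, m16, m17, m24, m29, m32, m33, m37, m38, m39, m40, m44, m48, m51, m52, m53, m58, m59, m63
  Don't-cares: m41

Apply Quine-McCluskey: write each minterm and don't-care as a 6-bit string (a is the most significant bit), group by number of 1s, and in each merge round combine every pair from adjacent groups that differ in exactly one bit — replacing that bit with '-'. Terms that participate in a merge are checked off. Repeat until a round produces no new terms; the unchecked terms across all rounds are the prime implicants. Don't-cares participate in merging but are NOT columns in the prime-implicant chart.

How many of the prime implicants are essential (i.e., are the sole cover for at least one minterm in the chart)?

[col 0] 000010*, 000110*, 000111*, 001011, 001101*, 001110*, 010000*, 010001*, 011000*, 011101*, 100000*, 100001*, 100101*, 100110*, 100111*, 101000*, 101001*, 101100*, 110000*, 110011*, 110100*, 110101*, 111010*, 111011*, 111111*
[col 1] -00110*, -00111*, -10000, 0-1101, 00-110, 000-10, 00011-*, 01-000, 01000-, 1-0000, 1-0101, 10-000*, 10-001*, 100-01, 10000-*, 1001-1, 10011-*, 101-00, 10100-*, 11-011, 110-00, 11010-, 111-11, 11101-
[col 2] -0011-, 10-00-
Prime implicants: -0011-, -10000, 0-1101, 00-110, 000-10, 001011, 01-000, 01000-, 1-0000, 1-0101, 10-00-, 100-01, 1001-1, 101-00, 11-011, 110-00, 11010-, 111-11, 11101-
PI chart (minterm → PIs covering it):
  2 | 000-10  (sole → essential)
  6 | -0011-,00-110,000-10
  7 | -0011-  (sole → essential)
  11 | 001011  (sole → essential)
  13 | 0-1101  (sole → essential)
  14 | 00-110  (sole → essential)
  16 | -10000,01-000,01000-
  17 | 01000-  (sole → essential)
  24 | 01-000  (sole → essential)
  29 | 0-1101  (sole → essential)
  32 | 1-0000,10-00-
  33 | 10-00-,100-01
  37 | 1-0101,100-01,1001-1
  38 | -0011-  (sole → essential)
  39 | -0011-,1001-1
  40 | 10-00-,101-00
  44 | 101-00  (sole → essential)
  48 | -10000,1-0000,110-00
  51 | 11-011  (sole → essential)
  52 | 110-00,11010-
  53 | 1-0101,11010-
  58 | 11101-  (sole → essential)
  59 | 11-011,111-11,11101-
  63 | 111-11  (sole → essential)
Essential prime implicants: -0011-, 0-1101, 00-110, 000-10, 001011, 01-000, 01000-, 101-00, 11-011, 111-11, 11101-

11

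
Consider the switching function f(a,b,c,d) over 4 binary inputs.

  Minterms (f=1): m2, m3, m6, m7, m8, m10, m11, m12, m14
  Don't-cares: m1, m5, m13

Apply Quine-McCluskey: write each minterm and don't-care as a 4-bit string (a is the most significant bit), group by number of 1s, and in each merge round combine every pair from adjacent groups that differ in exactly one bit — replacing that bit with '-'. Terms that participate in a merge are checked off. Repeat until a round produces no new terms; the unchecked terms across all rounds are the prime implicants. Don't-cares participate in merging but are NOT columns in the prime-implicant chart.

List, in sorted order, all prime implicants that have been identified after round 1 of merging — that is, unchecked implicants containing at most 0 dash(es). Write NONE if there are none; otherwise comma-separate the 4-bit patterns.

Round 0: 0001✓ 0010✓ 0011✓ 0101✓ 0110✓ 0111✓ 1000✓ 1010✓ 1011✓ 1100✓ 1101✓ 1110✓
Round 1: -010✓ -011✓ -101 -110✓ 0-01✓ 0-10✓ 0-11✓ 00-1✓ 001-✓ 01-1✓ 011-✓ 1-00✓ 1-10✓ 10-0✓ 101-✓ 11-0✓ 110-
Round 2: --10 -01- 0--1 0-1- 1--0
PIs = {--10, -01-, -101, 0--1, 0-1-, 1--0, 110-}

NONE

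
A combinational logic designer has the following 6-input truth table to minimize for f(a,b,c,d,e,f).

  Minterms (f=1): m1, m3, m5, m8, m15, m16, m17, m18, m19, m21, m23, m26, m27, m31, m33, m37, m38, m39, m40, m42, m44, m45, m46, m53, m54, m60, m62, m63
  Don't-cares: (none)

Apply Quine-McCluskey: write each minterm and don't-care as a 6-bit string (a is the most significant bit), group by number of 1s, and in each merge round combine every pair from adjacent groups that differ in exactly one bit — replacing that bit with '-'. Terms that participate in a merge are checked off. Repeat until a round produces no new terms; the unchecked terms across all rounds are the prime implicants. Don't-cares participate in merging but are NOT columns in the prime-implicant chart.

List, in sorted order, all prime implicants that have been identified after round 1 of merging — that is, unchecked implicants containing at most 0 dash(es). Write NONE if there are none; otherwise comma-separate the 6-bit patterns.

NONE

Round 0: 000001✓ 000011✓ 000101✓ 001000✓ 001111✓ 010000✓ 010001✓ 010010✓ 010011✓ 010101✓ 010111✓ 011010✓ 011011✓ 011111✓ 100001✓ 100101✓ 100110✓ 100111✓ 101000✓ 101010✓ 101100✓ 101101✓ 101110✓ 110101✓ 110110✓ 111100✓ 111110✓ 111111✓
Round 1: -00001✓ -00101✓ -01000 -10101✓ -11111 0-0001✓ 0-0011✓ 0-0101✓ 0-1111 000-01✓ 0000-1✓ 01-010✓ 01-011✓ 01-111✓ 010-01✓ 010-11✓ 0100-0✓ 0100-1✓ 01000-✓ 01001-✓ 0101-1✓ 011-11✓ 01101-✓ 1-0101✓ 1-0110✓ 1-1100✓ 1-1110✓ 10-101 10-110✓ 100-01✓ 1001-1 10011- 101-00✓ 101-10✓ 1010-0✓ 1011-0✓ 10110- 11-110✓ 1111-0✓ 11111-
Round 2: --0101 -00-01 0-0-01 0-00-1 01--11 01-01- 010--1 0100-- 1--110 1-11-0 101--0
PIs = {--0101, -00-01, -01000, -11111, 0-0-01, 0-00-1, 0-1111, 01--11, 01-01-, 010--1, 0100--, 1--110, 1-11-0, 10-101, 1001-1, 10011-, 101--0, 10110-, 11111-}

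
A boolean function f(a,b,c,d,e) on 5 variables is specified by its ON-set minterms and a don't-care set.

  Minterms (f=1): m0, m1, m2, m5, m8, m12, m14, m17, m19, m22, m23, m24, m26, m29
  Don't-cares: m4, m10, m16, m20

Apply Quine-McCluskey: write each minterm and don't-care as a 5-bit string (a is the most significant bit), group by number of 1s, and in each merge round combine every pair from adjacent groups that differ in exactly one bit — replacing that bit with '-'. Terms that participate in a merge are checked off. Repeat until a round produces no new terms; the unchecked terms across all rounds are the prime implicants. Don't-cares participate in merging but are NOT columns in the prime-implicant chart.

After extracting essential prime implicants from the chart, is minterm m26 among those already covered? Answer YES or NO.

YES

size-2^0 implicants → 00000(✓)  00001(✓)  00010(✓)  00100(✓)  00101(✓)  01000(✓)  01010(✓)  01100(✓)  01110(✓)  10000(✓)  10001(✓)  10011(✓)  10100(✓)  10110(✓)  10111(✓)  11000(✓)  11010(✓)  11101
size-2^1 implicants → -0000(✓)  -0001(✓)  -0100(✓)  -1000(✓)  -1010(✓)  0-000(✓)  0-010(✓)  0-100(✓)  00-00(✓)  00-01(✓)  000-0(✓)  0000-(✓)  0010-(✓)  01-00(✓)  01-10(✓)  010-0(✓)  011-0(✓)  1-000(✓)  10-00(✓)  10-11  100-1  1000-(✓)  101-0  1011-  110-0(✓)
size-2^2 implicants → --000  -0-00  -000-  -10-0  0--00  0-0-0  00-0-  01--0
Unchecked terms (primes): --000, -0-00, -000-, -10-0, 0--00, 0-0-0, 00-0-, 01--0, 10-11, 100-1, 101-0, 1011-, 11101
Minterm coverage:
  m0 ⊆ --000,-0-00,-000-,0--00,0-0-0,00-0-
  m1 ⊆ -000-,00-0-
  m2 ⊆ 0-0-0 [E]
  m5 ⊆ 00-0- [E]
  m8 ⊆ --000,-10-0,0--00,0-0-0,01--0
  m12 ⊆ 0--00,01--0
  m14 ⊆ 01--0 [E]
  m17 ⊆ -000-,100-1
  m19 ⊆ 10-11,100-1
  m22 ⊆ 101-0,1011-
  m23 ⊆ 10-11,1011-
  m24 ⊆ --000,-10-0
  m26 ⊆ -10-0 [E]
  m29 ⊆ 11101 [E]
E = {-10-0, 0-0-0, 00-0-, 01--0, 11101}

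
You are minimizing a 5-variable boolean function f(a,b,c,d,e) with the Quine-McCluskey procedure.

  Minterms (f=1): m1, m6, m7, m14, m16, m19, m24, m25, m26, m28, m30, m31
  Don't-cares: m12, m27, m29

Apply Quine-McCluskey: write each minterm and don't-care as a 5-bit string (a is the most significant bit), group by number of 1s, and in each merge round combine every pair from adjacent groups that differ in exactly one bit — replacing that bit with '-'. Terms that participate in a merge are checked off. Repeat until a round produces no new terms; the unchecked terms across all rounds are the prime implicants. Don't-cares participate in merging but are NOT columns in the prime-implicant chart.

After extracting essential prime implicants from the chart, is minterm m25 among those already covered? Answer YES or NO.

YES

[col 0] 00001, 00110*, 00111*, 01100*, 01110*, 10000*, 10011*, 11000*, 11001*, 11010*, 11011*, 11100*, 11101*, 11110*, 11111*
[col 1] -1100*, -1110*, 0-110, 0011-, 011-0*, 1-000, 1-011, 11-00*, 11-01*, 11-10*, 11-11*, 110-0*, 110-1*, 1100-*, 1101-*, 111-0*, 111-1*, 1110-*, 1111-*
[col 2] -11-0, 11--0*, 11--1*, 11-0-*, 11-1-*, 110--*, 111--*
[col 3] 11---
Prime implicants: -11-0, 0-110, 00001, 0011-, 1-000, 1-011, 11---
PI chart (minterm → PIs covering it):
  1 | 00001  (sole → essential)
  6 | 0-110,0011-
  7 | 0011-  (sole → essential)
  14 | -11-0,0-110
  16 | 1-000  (sole → essential)
  19 | 1-011  (sole → essential)
  24 | 1-000,11---
  25 | 11---  (sole → essential)
  26 | 11---  (sole → essential)
  28 | -11-0,11---
  30 | -11-0,11---
  31 | 11---  (sole → essential)
Essential prime implicants: 00001, 0011-, 1-000, 1-011, 11---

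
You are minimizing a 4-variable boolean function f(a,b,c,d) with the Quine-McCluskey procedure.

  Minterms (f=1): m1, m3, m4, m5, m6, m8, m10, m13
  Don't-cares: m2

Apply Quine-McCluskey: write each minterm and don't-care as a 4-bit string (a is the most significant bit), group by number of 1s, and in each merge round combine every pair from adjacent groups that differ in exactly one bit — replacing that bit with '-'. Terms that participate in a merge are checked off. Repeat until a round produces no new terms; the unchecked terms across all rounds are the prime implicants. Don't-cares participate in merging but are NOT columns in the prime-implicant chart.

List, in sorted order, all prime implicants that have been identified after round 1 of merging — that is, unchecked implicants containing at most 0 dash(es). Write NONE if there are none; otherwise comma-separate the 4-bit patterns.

[col 0] 0001*, 0010*, 0011*, 0100*, 0101*, 0110*, 1000*, 1010*, 1101*
[col 1] -010, -101, 0-01, 0-10, 00-1, 001-, 01-0, 010-, 10-0
Prime implicants: -010, -101, 0-01, 0-10, 00-1, 001-, 01-0, 010-, 10-0

NONE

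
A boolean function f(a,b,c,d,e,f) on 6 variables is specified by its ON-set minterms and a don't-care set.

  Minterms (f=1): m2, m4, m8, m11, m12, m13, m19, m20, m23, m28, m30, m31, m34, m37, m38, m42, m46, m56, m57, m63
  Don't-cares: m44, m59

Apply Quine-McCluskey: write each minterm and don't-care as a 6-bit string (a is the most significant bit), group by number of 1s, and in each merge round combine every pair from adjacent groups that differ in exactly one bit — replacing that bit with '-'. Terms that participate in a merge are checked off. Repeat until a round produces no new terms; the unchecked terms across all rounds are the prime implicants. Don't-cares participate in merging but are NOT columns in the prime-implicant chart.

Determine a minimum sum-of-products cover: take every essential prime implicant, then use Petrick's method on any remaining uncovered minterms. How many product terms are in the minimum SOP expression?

Round 0: 000010✓ 000100✓ 001000✓ 001011 001100✓ 001101✓ 010011✓ 010100✓ 010111✓ 011100✓ 011110✓ 011111✓ 100010✓ 100101 100110✓ 101010✓ 101100✓ 101110✓ 111000✓ 111001✓ 111011✓ 111111✓
Round 1: -00010 -01100 -11111 0-0100✓ 0-1100✓ 00-100✓ 001-00 00110- 01-100✓ 01-111 010-11 0111-0 01111- 10-010✓ 10-110✓ 100-10✓ 101-10✓ 1011-0 111-11 1110-1 11100-
Round 2: 0--100 10--10
PIs = {-00010, -01100, -11111, 0--100, 001-00, 001011, 00110-, 01-111, 010-11, 0111-0, 01111-, 10--10, 100101, 1011-0, 111-11, 1110-1, 11100-}
Coverage chart:
  m2: -00010 ←essential
  m4: 0--100 ←essential
  m8: 001-00 ←essential
  m11: 001011 ←essential
  m12: -01100,0--100,001-00,00110-
  m13: 00110- ←essential
  m19: 010-11 ←essential
  m20: 0--100 ←essential
  m23: 01-111,010-11
  m28: 0--100,0111-0
  m30: 0111-0,01111-
  m31: -11111,01-111,01111-
  m34: -00010,10--10
  m37: 100101 ←essential
  m38: 10--10 ←essential
  m42: 10--10 ←essential
  m46: 10--10,1011-0
  m56: 11100- ←essential
  m57: 1110-1,11100-
  m63: -11111,111-11
Essential: -00010, 0--100, 001-00, 001011, 00110-, 010-11, 10--10, 100101, 11100-
Petrick residual → -11111, 0111-0
Min cover (11 terms): b'c'd'ef' + bcdef + a'de'f' + a'b'ce'f' + a'b'cd'ef + a'b'cde' + a'bc'ef + a'bcdf' + ab'ef' + ab'c'de'f + abcd'e'

11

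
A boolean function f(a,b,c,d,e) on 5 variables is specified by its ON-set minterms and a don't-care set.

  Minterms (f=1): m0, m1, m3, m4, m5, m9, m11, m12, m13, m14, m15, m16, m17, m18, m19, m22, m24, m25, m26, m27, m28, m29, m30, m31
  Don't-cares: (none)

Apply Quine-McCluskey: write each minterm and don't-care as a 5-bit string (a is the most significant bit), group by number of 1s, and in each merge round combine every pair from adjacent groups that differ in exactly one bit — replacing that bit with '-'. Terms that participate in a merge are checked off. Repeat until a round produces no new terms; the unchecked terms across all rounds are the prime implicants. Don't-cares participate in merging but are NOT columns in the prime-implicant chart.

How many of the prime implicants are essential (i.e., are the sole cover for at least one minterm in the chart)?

3

Round 0: 00000✓ 00001✓ 00011✓ 00100✓ 00101✓ 01001✓ 01011✓ 01100✓ 01101✓ 01110✓ 01111✓ 10000✓ 10001✓ 10010✓ 10011✓ 10110✓ 11000✓ 11001✓ 11010✓ 11011✓ 11100✓ 11101✓ 11110✓ 11111✓
Round 1: -0000✓ -0001✓ -0011✓ -1001✓ -1011✓ -1100✓ -1101✓ -1110✓ -1111✓ 0-001✓ 0-011✓ 0-100✓ 0-101✓ 00-00✓ 00-01✓ 000-1✓ 0000-✓ 0010-✓ 01-01✓ 01-11✓ 010-1✓ 011-0✓ 011-1✓ 0110-✓ 0111-✓ 1-000✓ 1-001✓ 1-010✓ 1-011✓ 1-110✓ 10-10✓ 100-0✓ 100-1✓ 1000-✓ 1001-✓ 11-00✓ 11-01✓ 11-10✓ 11-11✓ 110-0✓ 110-1✓ 1100-✓ 1101-✓ 111-0✓ 111-1✓ 1110-✓ 1111-✓
Round 2: --001✓ --011✓ -00-1✓ -000- -1-01✓ -1-11✓ -10-1✓ -11-0✓ -11-1✓ -110-✓ -111-✓ 0--01 0-0-1✓ 0-10- 00-0- 01--1✓ 011--✓ 1--10 1-0-0✓ 1-0-1✓ 1-00-✓ 1-01-✓ 100--✓ 11--0✓ 11--1✓ 11-0-✓ 11-1-✓ 110--✓ 111--✓
Round 3: --0-1 -1--1 -11-- 1-0-- 11---
PIs = {--0-1, -000-, -1--1, -11--, 0--01, 0-10-, 00-0-, 1--10, 1-0--, 11---}
Coverage chart:
  m0: -000-,00-0-
  m1: --0-1,-000-,0--01,00-0-
  m3: --0-1 ←essential
  m4: 0-10-,00-0-
  m5: 0--01,0-10-,00-0-
  m9: --0-1,-1--1,0--01
  m11: --0-1,-1--1
  m12: -11--,0-10-
  m13: -1--1,-11--,0--01,0-10-
  m14: -11-- ←essential
  m15: -1--1,-11--
  m16: -000-,1-0--
  m17: --0-1,-000-,1-0--
  m18: 1--10,1-0--
  m19: --0-1,1-0--
  m22: 1--10 ←essential
  m24: 1-0--,11---
  m25: --0-1,-1--1,1-0--,11---
  m26: 1--10,1-0--,11---
  m27: --0-1,-1--1,1-0--,11---
  m28: -11--,11---
  m29: -1--1,-11--,11---
  m30: -11--,1--10,11---
  m31: -1--1,-11--,11---
Essential: --0-1, -11--, 1--10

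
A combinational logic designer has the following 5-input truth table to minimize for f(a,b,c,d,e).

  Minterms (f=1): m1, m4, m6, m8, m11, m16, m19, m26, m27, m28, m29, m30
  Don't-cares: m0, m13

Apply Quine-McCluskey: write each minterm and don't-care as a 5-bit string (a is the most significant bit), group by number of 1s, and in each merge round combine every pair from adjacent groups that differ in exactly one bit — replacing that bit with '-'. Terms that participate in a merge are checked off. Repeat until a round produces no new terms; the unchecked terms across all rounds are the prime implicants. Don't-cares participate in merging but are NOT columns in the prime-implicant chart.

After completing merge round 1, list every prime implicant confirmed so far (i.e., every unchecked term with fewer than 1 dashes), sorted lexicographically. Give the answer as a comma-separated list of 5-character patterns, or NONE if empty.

NONE

Round 0: 00000✓ 00001✓ 00100✓ 00110✓ 01000✓ 01011✓ 01101✓ 10000✓ 10011✓ 11010✓ 11011✓ 11100✓ 11101✓ 11110✓
Round 1: -0000 -1011 -1101 0-000 00-00 0000- 001-0 1-011 11-10 1101- 111-0 1110-
PIs = {-0000, -1011, -1101, 0-000, 00-00, 0000-, 001-0, 1-011, 11-10, 1101-, 111-0, 1110-}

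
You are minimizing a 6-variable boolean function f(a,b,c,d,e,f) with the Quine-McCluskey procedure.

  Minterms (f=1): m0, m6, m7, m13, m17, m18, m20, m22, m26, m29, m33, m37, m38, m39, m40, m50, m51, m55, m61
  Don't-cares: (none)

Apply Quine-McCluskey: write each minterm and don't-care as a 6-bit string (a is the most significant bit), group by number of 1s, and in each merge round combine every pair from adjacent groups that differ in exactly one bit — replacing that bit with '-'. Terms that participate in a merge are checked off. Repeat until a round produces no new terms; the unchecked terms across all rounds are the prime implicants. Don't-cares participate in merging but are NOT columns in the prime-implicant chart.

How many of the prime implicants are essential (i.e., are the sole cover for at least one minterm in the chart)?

size-2^0 implicants → 000000  000110(✓)  000111(✓)  001101(✓)  010001  010010(✓)  010100(✓)  010110(✓)  011010(✓)  011101(✓)  100001(✓)  100101(✓)  100110(✓)  100111(✓)  101000  110010(✓)  110011(✓)  110111(✓)  111101(✓)
size-2^1 implicants → -00110(✓)  -00111(✓)  -10010  -11101  0-0110  0-1101  00011-(✓)  01-010  010-10  0101-0  1-0111  100-01  1001-1  10011-(✓)  110-11  11001-
size-2^2 implicants → -0011-
Unchecked terms (primes): -0011-, -10010, -11101, 0-0110, 0-1101, 000000, 01-010, 010-10, 010001, 0101-0, 1-0111, 100-01, 1001-1, 101000, 110-11, 11001-
Minterm coverage:
  m0 ⊆ 000000 [E]
  m6 ⊆ -0011-,0-0110
  m7 ⊆ -0011- [E]
  m13 ⊆ 0-1101 [E]
  m17 ⊆ 010001 [E]
  m18 ⊆ -10010,01-010,010-10
  m20 ⊆ 0101-0 [E]
  m22 ⊆ 0-0110,010-10,0101-0
  m26 ⊆ 01-010 [E]
  m29 ⊆ -11101,0-1101
  m33 ⊆ 100-01 [E]
  m37 ⊆ 100-01,1001-1
  m38 ⊆ -0011- [E]
  m39 ⊆ -0011-,1-0111,1001-1
  m40 ⊆ 101000 [E]
  m50 ⊆ -10010,11001-
  m51 ⊆ 110-11,11001-
  m55 ⊆ 1-0111,110-11
  m61 ⊆ -11101 [E]
E = {-0011-, -11101, 0-1101, 000000, 01-010, 010001, 0101-0, 100-01, 101000}

9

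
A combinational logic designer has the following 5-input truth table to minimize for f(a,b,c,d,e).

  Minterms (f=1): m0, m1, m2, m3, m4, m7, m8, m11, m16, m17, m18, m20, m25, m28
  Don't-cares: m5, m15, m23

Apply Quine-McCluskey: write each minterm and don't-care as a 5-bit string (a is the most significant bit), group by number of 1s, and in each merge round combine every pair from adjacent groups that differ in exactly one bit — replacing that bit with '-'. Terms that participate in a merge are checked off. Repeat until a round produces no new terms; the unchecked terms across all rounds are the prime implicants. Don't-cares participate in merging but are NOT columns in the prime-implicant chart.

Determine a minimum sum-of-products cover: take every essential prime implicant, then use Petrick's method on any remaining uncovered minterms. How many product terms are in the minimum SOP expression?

6

[col 0] 00000*, 00001*, 00010*, 00011*, 00100*, 00101*, 00111*, 01000*, 01011*, 01111*, 10000*, 10001*, 10010*, 10100*, 10111*, 11001*, 11100*
[col 1] -0000*, -0001*, -0010*, -0100*, -0111, 0-000, 0-011*, 0-111*, 00-00*, 00-01*, 00-11*, 000-0*, 000-1*, 0000-*, 0001-*, 001-1*, 0010-*, 01-11*, 1-001, 1-100, 10-00*, 100-0*, 1000-*
[col 2] -0-00, -00-0, -000-, 0--11, 00--1, 00-0-, 000--
Prime implicants: -0-00, -00-0, -000-, -0111, 0--11, 0-000, 00--1, 00-0-, 000--, 1-001, 1-100
PI chart (minterm → PIs covering it):
  0 | -0-00,-00-0,-000-,0-000,00-0-,000--
  1 | -000-,00--1,00-0-,000--
  2 | -00-0,000--
  3 | 0--11,00--1,000--
  4 | -0-00,00-0-
  7 | -0111,0--11,00--1
  8 | 0-000  (sole → essential)
  11 | 0--11  (sole → essential)
  16 | -0-00,-00-0,-000-
  17 | -000-,1-001
  18 | -00-0  (sole → essential)
  20 | -0-00,1-100
  25 | 1-001  (sole → essential)
  28 | 1-100  (sole → essential)
Essential prime implicants: -00-0, 0--11, 0-000, 1-001, 1-100
Petrick residual → 00-0-
Minimum SOP uses 6 PIs: b'c'e' + a'de + a'c'd'e' + a'b'd' + ac'd'e + acd'e'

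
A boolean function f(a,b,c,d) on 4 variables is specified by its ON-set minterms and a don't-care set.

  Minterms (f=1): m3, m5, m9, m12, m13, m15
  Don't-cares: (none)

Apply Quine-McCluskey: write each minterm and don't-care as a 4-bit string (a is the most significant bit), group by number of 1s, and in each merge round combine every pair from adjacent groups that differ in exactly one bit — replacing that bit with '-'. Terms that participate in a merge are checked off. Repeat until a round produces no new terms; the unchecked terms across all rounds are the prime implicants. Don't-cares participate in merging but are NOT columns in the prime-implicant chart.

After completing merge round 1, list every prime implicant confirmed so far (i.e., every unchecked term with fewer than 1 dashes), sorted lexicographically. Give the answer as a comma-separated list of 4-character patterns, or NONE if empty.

Round 0: 0011 0101✓ 1001✓ 1100✓ 1101✓ 1111✓
Round 1: -101 1-01 11-1 110-
PIs = {-101, 0011, 1-01, 11-1, 110-}

0011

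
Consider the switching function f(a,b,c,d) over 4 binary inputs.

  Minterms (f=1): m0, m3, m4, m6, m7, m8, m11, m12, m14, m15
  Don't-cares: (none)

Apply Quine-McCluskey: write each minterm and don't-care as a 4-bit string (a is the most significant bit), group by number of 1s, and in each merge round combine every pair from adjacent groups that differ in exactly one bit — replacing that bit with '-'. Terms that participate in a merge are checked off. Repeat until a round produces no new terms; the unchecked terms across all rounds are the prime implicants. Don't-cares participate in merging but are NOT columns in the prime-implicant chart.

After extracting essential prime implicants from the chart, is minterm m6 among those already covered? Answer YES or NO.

NO

[col 0] 0000*, 0011*, 0100*, 0110*, 0111*, 1000*, 1011*, 1100*, 1110*, 1111*
[col 1] -000*, -011*, -100*, -110*, -111*, 0-00*, 0-11*, 01-0*, 011-*, 1-00*, 1-11*, 11-0*, 111-*
[col 2] --00, --11, -1-0, -11-
Prime implicants: --00, --11, -1-0, -11-
PI chart (minterm → PIs covering it):
  0 | --00  (sole → essential)
  3 | --11  (sole → essential)
  4 | --00,-1-0
  6 | -1-0,-11-
  7 | --11,-11-
  8 | --00  (sole → essential)
  11 | --11  (sole → essential)
  12 | --00,-1-0
  14 | -1-0,-11-
  15 | --11,-11-
Essential prime implicants: --00, --11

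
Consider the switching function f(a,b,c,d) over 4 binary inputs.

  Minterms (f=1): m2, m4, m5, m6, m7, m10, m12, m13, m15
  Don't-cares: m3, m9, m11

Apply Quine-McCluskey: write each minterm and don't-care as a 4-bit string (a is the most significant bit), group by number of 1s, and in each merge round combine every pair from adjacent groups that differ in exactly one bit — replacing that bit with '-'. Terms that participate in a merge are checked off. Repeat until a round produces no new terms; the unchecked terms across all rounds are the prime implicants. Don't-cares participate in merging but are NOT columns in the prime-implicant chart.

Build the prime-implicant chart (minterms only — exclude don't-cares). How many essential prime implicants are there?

[col 0] 0010*, 0011*, 0100*, 0101*, 0110*, 0111*, 1001*, 1010*, 1011*, 1100*, 1101*, 1111*
[col 1] -010*, -011*, -100*, -101*, -111*, 0-10*, 0-11*, 001-*, 01-0*, 01-1*, 010-*, 011-*, 1-01*, 1-11*, 10-1*, 101-*, 11-1*, 110-*
[col 2] --11, -01-, -1-1, -10-, 0-1-, 01--, 1--1
Prime implicants: --11, -01-, -1-1, -10-, 0-1-, 01--, 1--1
PI chart (minterm → PIs covering it):
  2 | -01-,0-1-
  4 | -10-,01--
  5 | -1-1,-10-,01--
  6 | 0-1-,01--
  7 | --11,-1-1,0-1-,01--
  10 | -01-  (sole → essential)
  12 | -10-  (sole → essential)
  13 | -1-1,-10-,1--1
  15 | --11,-1-1,1--1
Essential prime implicants: -01-, -10-

2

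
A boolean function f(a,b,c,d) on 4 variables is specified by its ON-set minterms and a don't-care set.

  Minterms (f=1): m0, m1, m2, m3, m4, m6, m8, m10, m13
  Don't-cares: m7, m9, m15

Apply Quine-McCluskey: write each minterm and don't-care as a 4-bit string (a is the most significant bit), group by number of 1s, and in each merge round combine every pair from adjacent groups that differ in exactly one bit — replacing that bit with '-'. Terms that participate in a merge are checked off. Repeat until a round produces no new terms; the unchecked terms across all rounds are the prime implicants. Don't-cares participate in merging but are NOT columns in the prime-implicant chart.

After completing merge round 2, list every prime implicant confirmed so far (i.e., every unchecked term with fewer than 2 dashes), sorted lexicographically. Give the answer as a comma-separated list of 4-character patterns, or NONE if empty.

-111, 1-01, 11-1

Round 0: 0000✓ 0001✓ 0010✓ 0011✓ 0100✓ 0110✓ 0111✓ 1000✓ 1001✓ 1010✓ 1101✓ 1111✓
Round 1: -000✓ -001✓ -010✓ -111 0-00✓ 0-10✓ 0-11✓ 00-0✓ 00-1✓ 000-✓ 001-✓ 01-0✓ 011-✓ 1-01 10-0✓ 100-✓ 11-1
Round 2: -0-0 -00- 0--0 0-1- 00--
PIs = {-0-0, -00-, -111, 0--0, 0-1-, 00--, 1-01, 11-1}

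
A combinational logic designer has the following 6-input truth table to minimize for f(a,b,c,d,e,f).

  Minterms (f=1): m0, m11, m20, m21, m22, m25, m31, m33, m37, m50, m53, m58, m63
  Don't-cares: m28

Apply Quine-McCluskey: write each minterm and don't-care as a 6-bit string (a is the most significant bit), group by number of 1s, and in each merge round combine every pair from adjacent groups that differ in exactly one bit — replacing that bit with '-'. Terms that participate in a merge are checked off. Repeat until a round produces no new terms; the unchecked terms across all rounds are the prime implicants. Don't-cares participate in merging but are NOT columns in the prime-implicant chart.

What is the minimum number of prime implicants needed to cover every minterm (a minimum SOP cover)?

8

size-2^0 implicants → 000000  001011  010100(✓)  010101(✓)  010110(✓)  011001  011100(✓)  011111(✓)  100001(✓)  100101(✓)  110010(✓)  110101(✓)  111010(✓)  111111(✓)
size-2^1 implicants → -10101  -11111  01-100  0101-0  01010-  1-0101  100-01  11-010
Unchecked terms (primes): -10101, -11111, 000000, 001011, 01-100, 0101-0, 01010-, 011001, 1-0101, 100-01, 11-010
Minterm coverage:
  m0 ⊆ 000000 [E]
  m11 ⊆ 001011 [E]
  m20 ⊆ 01-100,0101-0,01010-
  m21 ⊆ -10101,01010-
  m22 ⊆ 0101-0 [E]
  m25 ⊆ 011001 [E]
  m31 ⊆ -11111 [E]
  m33 ⊆ 100-01 [E]
  m37 ⊆ 1-0101,100-01
  m50 ⊆ 11-010 [E]
  m53 ⊆ -10101,1-0101
  m58 ⊆ 11-010 [E]
  m63 ⊆ -11111 [E]
E = {-11111, 000000, 001011, 0101-0, 011001, 100-01, 11-010}
Petrick residual → -10101
Cover = bc'de'f + bcdef + a'b'c'd'e'f' + a'b'cd'ef + a'bc'df' + a'bcd'e'f + ab'c'e'f + abd'ef'  |cover|=8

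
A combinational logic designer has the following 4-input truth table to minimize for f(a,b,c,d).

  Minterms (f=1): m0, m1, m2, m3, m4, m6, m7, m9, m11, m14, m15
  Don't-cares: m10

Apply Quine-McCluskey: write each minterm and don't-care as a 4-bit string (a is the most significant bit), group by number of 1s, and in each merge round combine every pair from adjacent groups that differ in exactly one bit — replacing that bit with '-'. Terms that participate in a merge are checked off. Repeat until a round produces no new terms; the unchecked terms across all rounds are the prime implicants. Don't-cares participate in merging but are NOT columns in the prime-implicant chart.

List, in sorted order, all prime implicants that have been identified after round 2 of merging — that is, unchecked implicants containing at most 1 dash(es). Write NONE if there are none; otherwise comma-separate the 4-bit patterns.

[col 0] 0000*, 0001*, 0010*, 0011*, 0100*, 0110*, 0111*, 1001*, 1010*, 1011*, 1110*, 1111*
[col 1] -001*, -010*, -011*, -110*, -111*, 0-00*, 0-10*, 0-11*, 00-0*, 00-1*, 000-*, 001-*, 01-0*, 011-*, 1-10*, 1-11*, 10-1*, 101-*, 111-*
[col 2] --10*, --11*, -0-1, -01-*, -11-*, 0--0, 0-1-*, 00--, 1-1-*
[col 3] --1-
Prime implicants: --1-, -0-1, 0--0, 00--

NONE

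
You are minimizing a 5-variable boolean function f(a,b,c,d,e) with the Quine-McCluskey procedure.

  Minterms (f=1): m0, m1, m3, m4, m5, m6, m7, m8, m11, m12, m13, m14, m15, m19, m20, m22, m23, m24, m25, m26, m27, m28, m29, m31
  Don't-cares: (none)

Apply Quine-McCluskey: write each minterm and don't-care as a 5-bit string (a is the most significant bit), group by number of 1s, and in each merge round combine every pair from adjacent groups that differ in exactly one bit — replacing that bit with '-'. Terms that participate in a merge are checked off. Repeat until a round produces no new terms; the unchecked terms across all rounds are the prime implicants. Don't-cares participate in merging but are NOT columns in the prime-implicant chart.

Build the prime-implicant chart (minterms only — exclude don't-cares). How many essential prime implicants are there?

Round 0: 00000✓ 00001✓ 00011✓ 00100✓ 00101✓ 00110✓ 00111✓ 01000✓ 01011✓ 01100✓ 01101✓ 01110✓ 01111✓ 10011✓ 10100✓ 10110✓ 10111✓ 11000✓ 11001✓ 11010✓ 11011✓ 11100✓ 11101✓ 11111✓
Round 1: -0011✓ -0100✓ -0110✓ -0111✓ -1000✓ -1011✓ -1100✓ -1101✓ -1111✓ 0-000✓ 0-011✓ 0-100✓ 0-101✓ 0-110✓ 0-111✓ 00-00✓ 00-01✓ 00-11✓ 000-1✓ 0000-✓ 001-0✓ 001-1✓ 0010-✓ 0011-✓ 01-00✓ 01-11✓ 011-0✓ 011-1✓ 0110-✓ 0111-✓ 1-011✓ 1-100✓ 1-111✓ 10-11✓ 101-0✓ 1011-✓ 11-00✓ 11-01✓ 11-11✓ 110-0✓ 110-1✓ 1100-✓ 1101-✓ 111-1✓ 1110-✓
Round 2: --011✓ --100 --111✓ -0-11✓ -01-0 -011- -1-00 -1-11✓ -11-1 -110- 0--00 0--11✓ 0-1-0✓ 0-1-1✓ 0-10-✓ 0-11-✓ 00--1 00-0- 001--✓ 011--✓ 1--11✓ 11--1 11-0- 110--
Round 3: ---11 0-1--
PIs = {---11, --100, -01-0, -011-, -1-00, -11-1, -110-, 0--00, 0-1--, 00--1, 00-0-, 11--1, 11-0-, 110--}
Coverage chart:
  m0: 0--00,00-0-
  m1: 00--1,00-0-
  m3: ---11,00--1
  m4: --100,-01-0,0--00,0-1--,00-0-
  m5: 0-1--,00--1,00-0-
  m6: -01-0,-011-,0-1--
  m7: ---11,-011-,0-1--,00--1
  m8: -1-00,0--00
  m11: ---11 ←essential
  m12: --100,-1-00,-110-,0--00,0-1--
  m13: -11-1,-110-,0-1--
  m14: 0-1-- ←essential
  m15: ---11,-11-1,0-1--
  m19: ---11 ←essential
  m20: --100,-01-0
  m22: -01-0,-011-
  m23: ---11,-011-
  m24: -1-00,11-0-,110--
  m25: 11--1,11-0-,110--
  m26: 110-- ←essential
  m27: ---11,11--1,110--
  m28: --100,-1-00,-110-,11-0-
  m29: -11-1,-110-,11--1,11-0-
  m31: ---11,-11-1,11--1
Essential: ---11, 0-1--, 110--

3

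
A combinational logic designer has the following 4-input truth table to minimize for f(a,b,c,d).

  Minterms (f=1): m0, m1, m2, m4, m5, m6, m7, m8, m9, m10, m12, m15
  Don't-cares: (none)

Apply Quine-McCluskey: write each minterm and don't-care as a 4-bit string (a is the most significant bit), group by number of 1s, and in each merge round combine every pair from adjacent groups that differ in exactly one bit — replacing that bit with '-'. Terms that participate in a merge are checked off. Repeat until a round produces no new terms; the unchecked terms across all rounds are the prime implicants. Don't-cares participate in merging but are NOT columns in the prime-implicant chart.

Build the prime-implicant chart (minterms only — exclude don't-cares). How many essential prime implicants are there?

size-2^0 implicants → 0000(✓)  0001(✓)  0010(✓)  0100(✓)  0101(✓)  0110(✓)  0111(✓)  1000(✓)  1001(✓)  1010(✓)  1100(✓)  1111(✓)
size-2^1 implicants → -000(✓)  -001(✓)  -010(✓)  -100(✓)  -111  0-00(✓)  0-01(✓)  0-10(✓)  00-0(✓)  000-(✓)  01-0(✓)  01-1(✓)  010-(✓)  011-(✓)  1-00(✓)  10-0(✓)  100-(✓)
size-2^2 implicants → --00  -0-0  -00-  0--0  0-0-  01--
Unchecked terms (primes): --00, -0-0, -00-, -111, 0--0, 0-0-, 01--
Minterm coverage:
  m0 ⊆ --00,-0-0,-00-,0--0,0-0-
  m1 ⊆ -00-,0-0-
  m2 ⊆ -0-0,0--0
  m4 ⊆ --00,0--0,0-0-,01--
  m5 ⊆ 0-0-,01--
  m6 ⊆ 0--0,01--
  m7 ⊆ -111,01--
  m8 ⊆ --00,-0-0,-00-
  m9 ⊆ -00- [E]
  m10 ⊆ -0-0 [E]
  m12 ⊆ --00 [E]
  m15 ⊆ -111 [E]
E = {--00, -0-0, -00-, -111}

4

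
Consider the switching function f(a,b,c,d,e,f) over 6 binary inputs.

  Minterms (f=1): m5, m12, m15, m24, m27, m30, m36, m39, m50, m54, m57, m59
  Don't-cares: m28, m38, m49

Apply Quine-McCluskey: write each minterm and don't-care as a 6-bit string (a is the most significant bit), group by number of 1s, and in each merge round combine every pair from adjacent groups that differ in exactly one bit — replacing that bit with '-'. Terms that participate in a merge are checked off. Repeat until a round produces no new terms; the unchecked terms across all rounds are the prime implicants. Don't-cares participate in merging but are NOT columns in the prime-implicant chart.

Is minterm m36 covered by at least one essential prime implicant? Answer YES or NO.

size-2^0 implicants → 000101  001100(✓)  001111  011000(✓)  011011(✓)  011100(✓)  011110(✓)  100100(✓)  100110(✓)  100111(✓)  110001(✓)  110010(✓)  110110(✓)  111001(✓)  111011(✓)
size-2^1 implicants → -11011  0-1100  011-00  0111-0  1-0110  1001-0  10011-  11-001  110-10  1110-1
Unchecked terms (primes): -11011, 0-1100, 000101, 001111, 011-00, 0111-0, 1-0110, 1001-0, 10011-, 11-001, 110-10, 1110-1
Minterm coverage:
  m5 ⊆ 000101 [E]
  m12 ⊆ 0-1100 [E]
  m15 ⊆ 001111 [E]
  m24 ⊆ 011-00 [E]
  m27 ⊆ -11011 [E]
  m30 ⊆ 0111-0 [E]
  m36 ⊆ 1001-0 [E]
  m39 ⊆ 10011- [E]
  m50 ⊆ 110-10 [E]
  m54 ⊆ 1-0110,110-10
  m57 ⊆ 11-001,1110-1
  m59 ⊆ -11011,1110-1
E = {-11011, 0-1100, 000101, 001111, 011-00, 0111-0, 1001-0, 10011-, 110-10}

YES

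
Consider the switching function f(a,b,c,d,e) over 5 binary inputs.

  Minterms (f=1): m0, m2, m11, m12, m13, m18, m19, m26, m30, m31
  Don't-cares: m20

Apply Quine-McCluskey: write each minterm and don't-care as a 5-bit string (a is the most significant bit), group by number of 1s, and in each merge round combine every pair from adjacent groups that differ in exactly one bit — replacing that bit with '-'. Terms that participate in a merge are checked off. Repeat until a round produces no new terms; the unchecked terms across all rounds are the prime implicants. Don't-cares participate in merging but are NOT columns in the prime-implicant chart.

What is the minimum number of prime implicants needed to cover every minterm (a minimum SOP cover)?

[col 0] 00000*, 00010*, 01011, 01100*, 01101*, 10010*, 10011*, 10100, 11010*, 11110*, 11111*
[col 1] -0010, 000-0, 0110-, 1-010, 1001-, 11-10, 1111-
Prime implicants: -0010, 000-0, 01011, 0110-, 1-010, 1001-, 10100, 11-10, 1111-
PI chart (minterm → PIs covering it):
  0 | 000-0  (sole → essential)
  2 | -0010,000-0
  11 | 01011  (sole → essential)
  12 | 0110-  (sole → essential)
  13 | 0110-  (sole → essential)
  18 | -0010,1-010,1001-
  19 | 1001-  (sole → essential)
  26 | 1-010,11-10
  30 | 11-10,1111-
  31 | 1111-  (sole → essential)
Essential prime implicants: 000-0, 01011, 0110-, 1001-, 1111-
Petrick residual → 1-010
Minimum SOP uses 6 PIs: a'b'c'e' + a'bc'de + a'bcd' + ac'de' + ab'c'd + abcd

6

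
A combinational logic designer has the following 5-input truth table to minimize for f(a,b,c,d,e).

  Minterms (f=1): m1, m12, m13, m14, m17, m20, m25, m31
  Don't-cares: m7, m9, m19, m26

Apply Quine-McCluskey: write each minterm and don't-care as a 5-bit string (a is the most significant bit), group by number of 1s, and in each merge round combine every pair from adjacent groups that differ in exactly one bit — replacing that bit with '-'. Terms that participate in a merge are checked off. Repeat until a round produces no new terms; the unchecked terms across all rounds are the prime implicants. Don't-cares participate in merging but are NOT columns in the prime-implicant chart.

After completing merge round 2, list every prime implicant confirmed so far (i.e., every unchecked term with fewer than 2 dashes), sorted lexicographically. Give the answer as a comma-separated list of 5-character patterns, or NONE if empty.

[col 0] 00001*, 00111, 01001*, 01100*, 01101*, 01110*, 10001*, 10011*, 10100, 11001*, 11010, 11111
[col 1] -0001*, -1001*, 0-001*, 01-01, 011-0, 0110-, 1-001*, 100-1
[col 2] --001
Prime implicants: --001, 00111, 01-01, 011-0, 0110-, 100-1, 10100, 11010, 11111

00111, 01-01, 011-0, 0110-, 100-1, 10100, 11010, 11111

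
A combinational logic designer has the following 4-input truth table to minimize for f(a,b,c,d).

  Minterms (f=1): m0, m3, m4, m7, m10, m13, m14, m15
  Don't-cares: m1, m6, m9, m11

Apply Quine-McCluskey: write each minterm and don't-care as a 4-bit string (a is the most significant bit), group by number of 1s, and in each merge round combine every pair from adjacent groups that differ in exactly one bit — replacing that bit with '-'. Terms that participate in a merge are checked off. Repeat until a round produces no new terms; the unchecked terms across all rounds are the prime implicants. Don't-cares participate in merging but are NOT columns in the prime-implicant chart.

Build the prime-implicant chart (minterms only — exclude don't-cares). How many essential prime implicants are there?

2

[col 0] 0000*, 0001*, 0011*, 0100*, 0110*, 0111*, 1001*, 1010*, 1011*, 1101*, 1110*, 1111*
[col 1] -001*, -011*, -110*, -111*, 0-00, 0-11*, 00-1*, 000-, 01-0, 011-*, 1-01*, 1-10*, 1-11*, 10-1*, 101-*, 11-1*, 111-*
[col 2] --11, -0-1, -11-, 1--1, 1-1-
Prime implicants: --11, -0-1, -11-, 0-00, 000-, 01-0, 1--1, 1-1-
PI chart (minterm → PIs covering it):
  0 | 0-00,000-
  3 | --11,-0-1
  4 | 0-00,01-0
  7 | --11,-11-
  10 | 1-1-  (sole → essential)
  13 | 1--1  (sole → essential)
  14 | -11-,1-1-
  15 | --11,-11-,1--1,1-1-
Essential prime implicants: 1--1, 1-1-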